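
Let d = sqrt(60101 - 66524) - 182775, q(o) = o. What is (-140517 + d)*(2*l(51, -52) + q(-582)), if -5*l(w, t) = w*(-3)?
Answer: 841852368/5 - 2604*I*sqrt(6423)/5 ≈ 1.6837e+8 - 41739.0*I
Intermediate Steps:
l(w, t) = 3*w/5 (l(w, t) = -w*(-3)/5 = -(-3)*w/5 = 3*w/5)
d = -182775 + I*sqrt(6423) (d = sqrt(-6423) - 182775 = I*sqrt(6423) - 182775 = -182775 + I*sqrt(6423) ≈ -1.8278e+5 + 80.144*I)
(-140517 + d)*(2*l(51, -52) + q(-582)) = (-140517 + (-182775 + I*sqrt(6423)))*(2*((3/5)*51) - 582) = (-323292 + I*sqrt(6423))*(2*(153/5) - 582) = (-323292 + I*sqrt(6423))*(306/5 - 582) = (-323292 + I*sqrt(6423))*(-2604/5) = 841852368/5 - 2604*I*sqrt(6423)/5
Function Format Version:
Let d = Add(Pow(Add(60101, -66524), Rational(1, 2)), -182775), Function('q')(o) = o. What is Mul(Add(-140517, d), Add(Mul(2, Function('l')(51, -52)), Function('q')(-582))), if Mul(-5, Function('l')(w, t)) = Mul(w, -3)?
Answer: Add(Rational(841852368, 5), Mul(Rational(-2604, 5), I, Pow(6423, Rational(1, 2)))) ≈ Add(1.6837e+8, Mul(-41739., I))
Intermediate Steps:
Function('l')(w, t) = Mul(Rational(3, 5), w) (Function('l')(w, t) = Mul(Rational(-1, 5), Mul(w, -3)) = Mul(Rational(-1, 5), Mul(-3, w)) = Mul(Rational(3, 5), w))
d = Add(-182775, Mul(I, Pow(6423, Rational(1, 2)))) (d = Add(Pow(-6423, Rational(1, 2)), -182775) = Add(Mul(I, Pow(6423, Rational(1, 2))), -182775) = Add(-182775, Mul(I, Pow(6423, Rational(1, 2)))) ≈ Add(-1.8278e+5, Mul(80.144, I)))
Mul(Add(-140517, d), Add(Mul(2, Function('l')(51, -52)), Function('q')(-582))) = Mul(Add(-140517, Add(-182775, Mul(I, Pow(6423, Rational(1, 2))))), Add(Mul(2, Mul(Rational(3, 5), 51)), -582)) = Mul(Add(-323292, Mul(I, Pow(6423, Rational(1, 2)))), Add(Mul(2, Rational(153, 5)), -582)) = Mul(Add(-323292, Mul(I, Pow(6423, Rational(1, 2)))), Add(Rational(306, 5), -582)) = Mul(Add(-323292, Mul(I, Pow(6423, Rational(1, 2)))), Rational(-2604, 5)) = Add(Rational(841852368, 5), Mul(Rational(-2604, 5), I, Pow(6423, Rational(1, 2))))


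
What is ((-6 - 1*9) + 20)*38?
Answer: 190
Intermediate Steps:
((-6 - 1*9) + 20)*38 = ((-6 - 9) + 20)*38 = (-15 + 20)*38 = 5*38 = 190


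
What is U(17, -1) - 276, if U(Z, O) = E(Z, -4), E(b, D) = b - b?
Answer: -276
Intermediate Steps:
E(b, D) = 0
U(Z, O) = 0
U(17, -1) - 276 = 0 - 276 = -276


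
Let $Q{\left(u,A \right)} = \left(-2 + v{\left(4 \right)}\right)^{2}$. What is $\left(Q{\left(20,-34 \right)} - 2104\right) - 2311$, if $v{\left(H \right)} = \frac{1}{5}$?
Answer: $- \frac{110294}{25} \approx -4411.8$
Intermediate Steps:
$v{\left(H \right)} = \frac{1}{5}$
$Q{\left(u,A \right)} = \frac{81}{25}$ ($Q{\left(u,A \right)} = \left(-2 + \frac{1}{5}\right)^{2} = \left(- \frac{9}{5}\right)^{2} = \frac{81}{25}$)
$\left(Q{\left(20,-34 \right)} - 2104\right) - 2311 = \left(\frac{81}{25} - 2104\right) - 2311 = - \frac{52519}{25} - 2311 = - \frac{110294}{25}$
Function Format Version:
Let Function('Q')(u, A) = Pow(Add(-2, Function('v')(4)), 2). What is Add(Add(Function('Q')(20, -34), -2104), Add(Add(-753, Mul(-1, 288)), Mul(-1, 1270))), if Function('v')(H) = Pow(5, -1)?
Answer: Rational(-110294, 25) ≈ -4411.8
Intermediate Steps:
Function('v')(H) = Rational(1, 5)
Function('Q')(u, A) = Rational(81, 25) (Function('Q')(u, A) = Pow(Add(-2, Rational(1, 5)), 2) = Pow(Rational(-9, 5), 2) = Rational(81, 25))
Add(Add(Function('Q')(20, -34), -2104), Add(Add(-753, Mul(-1, 288)), Mul(-1, 1270))) = Add(Add(Rational(81, 25), -2104), Add(Add(-753, Mul(-1, 288)), Mul(-1, 1270))) = Add(Rational(-52519, 25), Add(Add(-753, -288), -1270)) = Add(Rational(-52519, 25), Add(-1041, -1270)) = Add(Rational(-52519, 25), -2311) = Rational(-110294, 25)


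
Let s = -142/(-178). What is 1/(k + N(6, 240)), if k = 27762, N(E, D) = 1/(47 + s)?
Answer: 4254/118099637 ≈ 3.6020e-5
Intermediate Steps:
s = 71/89 (s = -142*(-1/178) = 71/89 ≈ 0.79775)
N(E, D) = 89/4254 (N(E, D) = 1/(47 + 71/89) = 1/(4254/89) = 89/4254)
1/(k + N(6, 240)) = 1/(27762 + 89/4254) = 1/(118099637/4254) = 4254/118099637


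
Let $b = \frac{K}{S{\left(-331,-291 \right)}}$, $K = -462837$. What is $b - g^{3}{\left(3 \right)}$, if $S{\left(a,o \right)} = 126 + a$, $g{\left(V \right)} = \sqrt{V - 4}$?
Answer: $\frac{462837}{205} + i \approx 2257.7 + 1.0 i$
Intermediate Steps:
$g{\left(V \right)} = \sqrt{-4 + V}$
$b = \frac{462837}{205}$ ($b = - \frac{462837}{126 - 331} = - \frac{462837}{-205} = \left(-462837\right) \left(- \frac{1}{205}\right) = \frac{462837}{205} \approx 2257.7$)
$b - g^{3}{\left(3 \right)} = \frac{462837}{205} - \left(\sqrt{-4 + 3}\right)^{3} = \frac{462837}{205} - \left(\sqrt{-1}\right)^{3} = \frac{462837}{205} - i^{3} = \frac{462837}{205} - - i = \frac{462837}{205} + i$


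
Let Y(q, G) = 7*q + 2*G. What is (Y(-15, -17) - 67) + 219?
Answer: 13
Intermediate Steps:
Y(q, G) = 2*G + 7*q
(Y(-15, -17) - 67) + 219 = ((2*(-17) + 7*(-15)) - 67) + 219 = ((-34 - 105) - 67) + 219 = (-139 - 67) + 219 = -206 + 219 = 13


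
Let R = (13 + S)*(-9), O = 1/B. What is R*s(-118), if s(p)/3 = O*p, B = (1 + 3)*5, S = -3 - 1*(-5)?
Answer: 4779/2 ≈ 2389.5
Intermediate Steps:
S = 2 (S = -3 + 5 = 2)
B = 20 (B = 4*5 = 20)
O = 1/20 ≈ 0.050000
R = -135 (R = (13 + 2)*(-9) = 15*(-9) = -135)
s(p) = 3*p/20 (s(p) = 3*(p/20) = 3*p/20)
R*s(-118) = -81*(-118)/4 = -135*(-177/10) = 4779/2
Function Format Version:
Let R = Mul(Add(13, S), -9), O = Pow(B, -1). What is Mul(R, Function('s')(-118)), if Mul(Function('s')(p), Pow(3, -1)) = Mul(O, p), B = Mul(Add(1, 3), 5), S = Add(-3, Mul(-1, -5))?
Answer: Rational(4779, 2) ≈ 2389.5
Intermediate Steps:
S = 2 (S = Add(-3, 5) = 2)
B = 20 (B = Mul(4, 5) = 20)
O = Rational(1, 20) (O = Pow(20, -1) = Rational(1, 20) ≈ 0.050000)
R = -135 (R = Mul(Add(13, 2), -9) = Mul(15, -9) = -135)
Function('s')(p) = Mul(Rational(3, 20), p) (Function('s')(p) = Mul(3, Mul(Rational(1, 20), p)) = Mul(Rational(3, 20), p))
Mul(R, Function('s')(-118)) = Mul(-135, Mul(Rational(3, 20), -118)) = Mul(-135, Rational(-177, 10)) = Rational(4779, 2)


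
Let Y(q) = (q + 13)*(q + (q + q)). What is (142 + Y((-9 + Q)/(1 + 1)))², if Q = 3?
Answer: 2704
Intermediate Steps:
Y(q) = 3*q*(13 + q) (Y(q) = (13 + q)*(q + 2*q) = (13 + q)*(3*q) = 3*q*(13 + q))
(142 + Y((-9 + Q)/(1 + 1)))² = (142 + 3*((-9 + 3)/(1 + 1))*(13 + (-9 + 3)/(1 + 1)))² = (142 + 3*(-6/2)*(13 - 6/2))² = (142 + 3*(-6*½)*(13 - 6*½))² = (142 + 3*(-3)*(13 - 3))² = (142 + 3*(-3)*10)² = (142 - 90)² = 52² = 2704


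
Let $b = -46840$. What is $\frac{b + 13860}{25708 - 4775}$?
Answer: $- \frac{32980}{20933} \approx -1.5755$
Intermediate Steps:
$\frac{b + 13860}{25708 - 4775} = \frac{-46840 + 13860}{25708 - 4775} = - \frac{32980}{20933}$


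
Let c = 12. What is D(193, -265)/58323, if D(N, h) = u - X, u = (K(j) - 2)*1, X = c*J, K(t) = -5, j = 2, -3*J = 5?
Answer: 13/58323 ≈ 0.00022290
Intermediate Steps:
J = -5/3 (J = -⅓*5 = -5/3 ≈ -1.6667)
X = -20 (X = 12*(-5/3) = -20)
u = -7 (u = (-5 - 2)*1 = -7*1 = -7)
D(N, h) = 13 (D(N, h) = -7 - 1*(-20) = -7 + 20 = 13)
D(193, -265)/58323 = 13/58323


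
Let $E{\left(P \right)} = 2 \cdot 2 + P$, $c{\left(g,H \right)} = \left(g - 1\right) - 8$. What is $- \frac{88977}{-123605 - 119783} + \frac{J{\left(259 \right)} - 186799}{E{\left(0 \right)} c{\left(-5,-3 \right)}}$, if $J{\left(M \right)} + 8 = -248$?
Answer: $\frac{11382981263}{3407432} \approx 3340.6$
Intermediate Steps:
$J{\left(M \right)} = -256$ ($J{\left(M \right)} = -8 - 248 = -256$)
$c{\left(g,H \right)} = -9 + g$ ($c{\left(g,H \right)} = \left(-1 + g\right) - 8 = -9 + g$)
$E{\left(P \right)} = 4 + P$
$- \frac{88977}{-123605 - 119783} + \frac{J{\left(259 \right)} - 186799}{E{\left(0 \right)} c{\left(-5,-3 \right)}} = - \frac{88977}{-123605 - 119783} + \frac{-256 - 186799}{\left(4 + 0\right) \left(-9 - 5\right)} = - \frac{88977}{-243388} - \frac{187055}{4 \left(-14\right)} = \left(-88977\right) \left(- \frac{1}{243388}\right) - \frac{187055}{-56} = \frac{88977}{243388} - - \frac{187055}{56} = \frac{88977}{243388} + \frac{187055}{56} = \frac{11382981263}{3407432}$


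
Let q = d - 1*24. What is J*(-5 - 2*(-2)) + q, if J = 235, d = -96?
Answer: -355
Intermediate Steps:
q = -120 (q = -96 - 1*24 = -96 - 24 = -120)
J*(-5 - 2*(-2)) + q = 235*(-5 - 2*(-2)) - 120 = 235*(-5 + 4) - 120 = 235*(-1) - 120 = -235 - 120 = -355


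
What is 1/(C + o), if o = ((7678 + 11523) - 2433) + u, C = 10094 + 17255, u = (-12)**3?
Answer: 1/42389 ≈ 2.3591e-5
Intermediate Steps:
u = -1728
C = 27349
o = 15040 (o = ((7678 + 11523) - 2433) - 1728 = (19201 - 2433) - 1728 = 16768 - 1728 = 15040)
1/(C + o) = 1/(27349 + 15040) = 1/42389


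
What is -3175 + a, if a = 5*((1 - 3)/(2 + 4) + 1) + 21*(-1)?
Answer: -9578/3 ≈ -3192.7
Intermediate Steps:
a = -53/3 (a = 5*(-2/6 + 1) - 21 = 5*(-2*1/6 + 1) - 21 = 5*(-1/3 + 1) - 21 = 5*(2/3) - 21 = 10/3 - 21 = -53/3 ≈ -17.667)
-3175 + a = -3175 - 53/3 = -9578/3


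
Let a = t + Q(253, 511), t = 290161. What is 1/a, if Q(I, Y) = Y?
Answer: 1/290672 ≈ 3.4403e-6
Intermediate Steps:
a = 290672 (a = 290161 + 511 = 290672)
1/a = 1/290672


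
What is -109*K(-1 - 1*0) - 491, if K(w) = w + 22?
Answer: -2780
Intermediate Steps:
K(w) = 22 + w
-109*K(-1 - 1*0) - 491 = -109*(22 + (-1 - 1*0)) - 491 = -109*(22 + (-1 + 0)) - 491 = -109*(22 - 1) - 491 = -109*21 - 491 = -2289 - 491 = -2780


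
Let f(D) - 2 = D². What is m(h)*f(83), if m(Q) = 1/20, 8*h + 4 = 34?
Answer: 6891/20 ≈ 344.55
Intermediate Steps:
h = 15/4 (h = -½ + (⅛)*34 = -½ + 17/4 = 15/4 ≈ 3.7500)
m(Q) = 1/20
f(D) = 2 + D²
m(h)*f(83) = (2 + 83²)/20 = (2 + 6889)/20 = (1/20)*6891 = 6891/20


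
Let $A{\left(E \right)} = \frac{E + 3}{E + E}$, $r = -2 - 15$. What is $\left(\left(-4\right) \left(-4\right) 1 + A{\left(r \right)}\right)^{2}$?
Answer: $\frac{77841}{289} \approx 269.35$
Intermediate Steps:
$r = -17$ ($r = -2 - 15 = -17$)
$A{\left(E \right)} = \frac{3 + E}{2 E}$
$\left(\left(-4\right) \left(-4\right) 1 + A{\left(r \right)}\right)^{2} = \left(\left(-4\right) \left(-4\right) 1 + \frac{3 - 17}{2 \left(-17\right)}\right)^{2} = \left(16 \cdot 1 + \frac{1}{2} \left(- \frac{1}{17}\right) \left(-14\right)\right)^{2} = \left(16 + \frac{7}{17}\right)^{2} = \left(\frac{279}{17}\right)^{2} = \frac{77841}{289}$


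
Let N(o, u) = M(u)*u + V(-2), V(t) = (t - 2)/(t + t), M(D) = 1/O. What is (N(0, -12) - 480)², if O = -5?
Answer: 5678689/25 ≈ 2.2715e+5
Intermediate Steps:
M(D) = -⅕ (M(D) = 1/(-5) = -⅕)
V(t) = (-2 + t)/(2*t) (V(t) = (-2 + t)/((2*t)) = (-2 + t)*(1/(2*t)) = (-2 + t)/(2*t))
N(o, u) = 1 - u/5 (N(o, u) = -u/5 + (½)*(-2 - 2)/(-2) = -u/5 + (½)*(-½)*(-4) = -u/5 + 1 = 1 - u/5)
(N(0, -12) - 480)² = ((1 - ⅕*(-12)) - 480)² = ((1 + 12/5) - 480)² = (17/5 - 480)² = (-2383/5)² = 5678689/25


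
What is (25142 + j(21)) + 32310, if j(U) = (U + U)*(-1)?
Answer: 57410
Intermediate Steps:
j(U) = -2*U (j(U) = (2*U)*(-1) = -2*U)
(25142 + j(21)) + 32310 = (25142 - 2*21) + 32310 = (25142 - 42) + 32310 = 25100 + 32310 = 57410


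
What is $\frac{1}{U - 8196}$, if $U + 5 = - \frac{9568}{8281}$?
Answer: $- \frac{637}{5224773} \approx -0.00012192$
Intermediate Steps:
$U = - \frac{3921}{637}$ ($U = -5 - \frac{9568}{8281} = -5 - \frac{736}{637} = - \frac{3921}{637} \approx -6.1554$)
$\frac{1}{U - 8196} = \frac{1}{- \frac{3921}{637} - 8196} = \frac{1}{- \frac{5224773}{637}} = - \frac{637}{5224773}$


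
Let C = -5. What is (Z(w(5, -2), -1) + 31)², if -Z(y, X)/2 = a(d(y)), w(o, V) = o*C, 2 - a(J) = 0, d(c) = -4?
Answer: 729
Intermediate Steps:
a(J) = 2 (a(J) = 2 - 1*0 = 2 + 0 = 2)
w(o, V) = -5*o (w(o, V) = o*(-5) = -5*o)
Z(y, X) = -4 (Z(y, X) = -2*2 = -4)
(Z(w(5, -2), -1) + 31)² = (-4 + 31)² = 27² = 729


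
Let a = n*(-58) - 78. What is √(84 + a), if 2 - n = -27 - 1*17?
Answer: 11*I*√22 ≈ 51.595*I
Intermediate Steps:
n = 46 (n = 2 - (-27 - 1*17) = 2 - (-27 - 17) = 2 - 1*(-44) = 2 + 44 = 46)
a = -2746 (a = 46*(-58) - 78 = -2668 - 78 = -2746)
√(84 + a) = √(84 - 2746) = √(-2662) = 11*I*√22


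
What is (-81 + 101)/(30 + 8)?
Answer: 10/19 ≈ 0.52632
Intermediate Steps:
(-81 + 101)/(30 + 8) = 20/38 = (1/38)*20 = 10/19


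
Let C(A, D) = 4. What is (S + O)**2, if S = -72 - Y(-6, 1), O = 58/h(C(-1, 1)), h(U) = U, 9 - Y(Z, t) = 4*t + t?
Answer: 15129/4 ≈ 3782.3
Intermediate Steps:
Y(Z, t) = 9 - 5*t (Y(Z, t) = 9 - (4*t + t) = 9 - 5*t)
O = 29/2 (O = 58/4 = 58*(1/4) = 29/2 ≈ 14.500)
S = -76 (S = -72 - (9 - 5*1) = -72 - (9 - 5) = -72 - 1*4 = -72 - 4 = -76)
(S + O)**2 = (-76 + 29/2)**2 = (-123/2)**2 = 15129/4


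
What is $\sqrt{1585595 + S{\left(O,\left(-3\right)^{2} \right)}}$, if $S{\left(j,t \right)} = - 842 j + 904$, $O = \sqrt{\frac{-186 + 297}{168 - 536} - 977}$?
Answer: $\frac{\sqrt{3357031884 - 19366 i \sqrt{8271881}}}{46} \approx 1259.6 - 10.449 i$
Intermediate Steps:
$O = \frac{i \sqrt{8271881}}{92}$ ($O = \sqrt{\frac{111}{-368} - 977} = \sqrt{111 \left(- \frac{1}{368}\right) - 977} = \sqrt{- \frac{111}{368} - 977} = \sqrt{- \frac{359647}{368}} = \frac{i \sqrt{8271881}}{92} \approx 31.262 i$)
$S{\left(j,t \right)} = 904 - 842 j$
$\sqrt{1585595 + S{\left(O,\left(-3\right)^{2} \right)}} = \sqrt{1585595 + \left(904 - 842 \frac{i \sqrt{8271881}}{92}\right)} = \sqrt{1585595 + \left(904 - \frac{421 i \sqrt{8271881}}{46}\right)} = \sqrt{1586499 - \frac{421 i \sqrt{8271881}}{46}}$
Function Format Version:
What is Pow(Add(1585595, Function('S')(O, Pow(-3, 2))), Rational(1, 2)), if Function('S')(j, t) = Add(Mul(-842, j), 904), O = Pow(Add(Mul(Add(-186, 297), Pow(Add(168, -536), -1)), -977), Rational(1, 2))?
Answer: Mul(Rational(1, 46), Pow(Add(3357031884, Mul(-19366, I, Pow(8271881, Rational(1, 2)))), Rational(1, 2))) ≈ Add(1259.6, Mul(-10.449, I))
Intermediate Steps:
O = Mul(Rational(1, 92), I, Pow(8271881, Rational(1, 2))) (O = Pow(Add(Mul(111, Pow(-368, -1)), -977), Rational(1, 2)) = Pow(Add(Mul(111, Rational(-1, 368)), -977), Rational(1, 2)) = Pow(Add(Rational(-111, 368), -977), Rational(1, 2)) = Pow(Rational(-359647, 368), Rational(1, 2)) = Mul(Rational(1, 92), I, Pow(8271881, Rational(1, 2))) ≈ Mul(31.262, I))
Function('S')(j, t) = Add(904, Mul(-842, j))
Pow(Add(1585595, Function('S')(O, Pow(-3, 2))), Rational(1, 2)) = Pow(Add(1585595, Add(904, Mul(-842, Mul(Rational(1, 92), I, Pow(8271881, Rational(1, 2)))))), Rational(1, 2)) = Pow(Add(1585595, Add(904, Mul(Rational(-421, 46), I, Pow(8271881, Rational(1, 2))))), Rational(1, 2)) = Pow(Add(1586499, Mul(Rational(-421, 46), I, Pow(8271881, Rational(1, 2)))), Rational(1, 2))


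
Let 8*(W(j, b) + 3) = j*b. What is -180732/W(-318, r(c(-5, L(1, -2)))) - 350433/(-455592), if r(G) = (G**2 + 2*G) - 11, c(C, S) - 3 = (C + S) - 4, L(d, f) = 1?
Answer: 4577601305/4100328 ≈ 1116.4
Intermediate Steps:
c(C, S) = -1 + C + S (c(C, S) = 3 + ((C + S) - 4) = 3 + (-4 + C + S) = -1 + C + S)
r(G) = -11 + G**2 + 2*G
W(j, b) = -3 + b*j/8 (W(j, b) = -3 + (j*b)/8 = -3 + (b*j)/8 = -3 + b*j/8)
-180732/W(-318, r(c(-5, L(1, -2)))) - 350433/(-455592) = -180732/(-3 + (1/8)*(-11 + (-1 - 5 + 1)**2 + 2*(-1 - 5 + 1))*(-318)) - 350433/(-455592) = -180732/(-3 + (1/8)*(-11 + (-5)**2 + 2*(-5))*(-318)) - 350433*(-1/455592) = -180732/(-3 + (1/8)*(-11 + 25 - 10)*(-318)) + 116811/151864 = -180732/(-3 + (1/8)*4*(-318)) + 116811/151864 = -180732/(-3 - 159) + 116811/151864 = -180732/(-162) + 116811/151864 = -180732*(-1/162) + 116811/151864 = 30122/27 + 116811/151864 = 4577601305/4100328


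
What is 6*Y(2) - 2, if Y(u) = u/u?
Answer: 4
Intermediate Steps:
Y(u) = 1
6*Y(2) - 2 = 6*1 - 2 = 6 - 2 = 4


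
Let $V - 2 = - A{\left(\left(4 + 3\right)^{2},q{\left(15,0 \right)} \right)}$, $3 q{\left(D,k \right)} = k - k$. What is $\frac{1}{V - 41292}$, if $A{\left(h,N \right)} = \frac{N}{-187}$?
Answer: $- \frac{1}{41290} \approx -2.4219 \cdot 10^{-5}$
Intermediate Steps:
$q{\left(D,k \right)} = 0$ ($q{\left(D,k \right)} = \frac{k - k}{3} = \frac{1}{3} \cdot 0 = 0$)
$A{\left(h,N \right)} = - \frac{N}{187}$ ($A{\left(h,N \right)} = N \left(- \frac{1}{187}\right) = - \frac{N}{187}$)
$V = 2$ ($V = 2 - \left(- \frac{1}{187}\right) 0 = 2 - 0 = 2 + 0 = 2$)
$\frac{1}{V - 41292} = \frac{1}{2 - 41292} = \frac{1}{-41290} = - \frac{1}{41290}$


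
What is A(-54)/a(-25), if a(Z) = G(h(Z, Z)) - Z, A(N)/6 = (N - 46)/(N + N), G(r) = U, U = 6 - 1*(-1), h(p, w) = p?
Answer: 25/144 ≈ 0.17361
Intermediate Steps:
U = 7 (U = 6 + 1 = 7)
G(r) = 7
A(N) = 3*(-46 + N)/N (A(N) = 6*((N - 46)/(N + N)) = 6*((-46 + N)/((2*N))) = 6*((-46 + N)*(1/(2*N))) = 6*((-46 + N)/(2*N)) = 3*(-46 + N)/N)
a(Z) = 7 - Z
A(-54)/a(-25) = (3 - 138/(-54))/(7 - 1*(-25)) = (3 - 138*(-1/54))/(7 + 25) = (3 + 23/9)/32 = (50/9)*(1/32) = 25/144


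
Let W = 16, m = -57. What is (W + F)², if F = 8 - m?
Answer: 6561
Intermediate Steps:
F = 65 (F = 8 - 1*(-57) = 8 + 57 = 65)
(W + F)² = (16 + 65)² = 81² = 6561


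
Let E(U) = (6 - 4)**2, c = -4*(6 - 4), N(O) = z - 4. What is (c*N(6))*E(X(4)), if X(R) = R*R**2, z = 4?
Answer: 0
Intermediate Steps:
N(O) = 0 (N(O) = 4 - 4 = 0)
X(R) = R**3
c = -8 (c = -4*2 = -8)
E(U) = 4 (E(U) = 2**2 = 4)
(c*N(6))*E(X(4)) = -8*0*4 = 0*4 = 0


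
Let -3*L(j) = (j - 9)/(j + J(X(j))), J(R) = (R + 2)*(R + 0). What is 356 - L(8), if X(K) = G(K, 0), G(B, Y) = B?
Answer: 93983/264 ≈ 356.00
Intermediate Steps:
X(K) = K
J(R) = R*(2 + R) (J(R) = (2 + R)*R = R*(2 + R))
L(j) = -(-9 + j)/(3*(j + j*(2 + j))) (L(j) = -(j - 9)/(3*(j + j*(2 + j))) = -(-9 + j)/(3*(j + j*(2 + j))))
356 - L(8) = 356 - (9 - 1*8)/(3*8*(3 + 8)) = 356 - (9 - 8)/(3*8*11) = 356 - 1/(3*8*11) = 356 - 1*1/264 = 356 - 1/264 = 93983/264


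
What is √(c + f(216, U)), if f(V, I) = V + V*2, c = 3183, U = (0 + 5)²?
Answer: √3831 ≈ 61.895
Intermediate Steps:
U = 25 (U = 5² = 25)
f(V, I) = 3*V (f(V, I) = V + 2*V = 3*V)
√(c + f(216, U)) = √(3183 + 3*216) = √(3183 + 648) = √3831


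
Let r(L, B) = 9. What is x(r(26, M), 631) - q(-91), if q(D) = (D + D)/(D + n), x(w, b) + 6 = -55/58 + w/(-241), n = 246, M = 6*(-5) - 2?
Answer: -12590979/2166590 ≈ -5.8114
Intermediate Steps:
M = -32 (M = -30 - 2 = -32)
x(w, b) = -403/58 - w/241 (x(w, b) = -6 + (-55/58 + w/(-241)) = -6 + (-55*1/58 + w*(-1/241)) = -6 + (-55/58 - w/241) = -403/58 - w/241)
q(D) = 2*D/(246 + D) (q(D) = (D + D)/(D + 246) = (2*D)/(246 + D) = 2*D/(246 + D))
x(r(26, M), 631) - q(-91) = (-403/58 - 1/241*9) - 2*(-91)/(246 - 91) = (-403/58 - 9/241) - 2*(-91)/155 = -97645/13978 - 2*(-91)/155 = -97645/13978 - 1*(-182/155) = -97645/13978 + 182/155 = -12590979/2166590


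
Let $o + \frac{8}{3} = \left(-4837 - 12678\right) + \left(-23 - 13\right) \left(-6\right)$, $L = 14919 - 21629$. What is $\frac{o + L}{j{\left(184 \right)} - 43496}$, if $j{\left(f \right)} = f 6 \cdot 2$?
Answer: $\frac{72035}{123864} \approx 0.58156$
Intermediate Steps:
$j{\left(f \right)} = 12 f$ ($j{\left(f \right)} = 6 f 2 = 12 f$)
$L = -6710$ ($L = 14919 - 21629 = -6710$)
$o = - \frac{51905}{3}$ ($o = - \frac{8}{3} + \left(\left(-4837 - 12678\right) + \left(-23 - 13\right) \left(-6\right)\right) = - \frac{8}{3} - 17299 = - \frac{51905}{3} \approx -17302.0$)
$\frac{o + L}{j{\left(184 \right)} - 43496} = \frac{- \frac{51905}{3} - 6710}{12 \cdot 184 - 43496} = - \frac{72035}{3 \left(2208 - 43496\right)} = - \frac{72035}{3 \left(-41288\right)} = \left(- \frac{72035}{3}\right) \left(- \frac{1}{41288}\right) = \frac{72035}{123864}$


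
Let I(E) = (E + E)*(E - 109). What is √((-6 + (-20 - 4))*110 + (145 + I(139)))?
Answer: √5185 ≈ 72.007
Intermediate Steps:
I(E) = 2*E*(-109 + E) (I(E) = (2*E)*(-109 + E) = 2*E*(-109 + E))
√((-6 + (-20 - 4))*110 + (145 + I(139))) = √((-6 + (-20 - 4))*110 + (145 + 2*139*(-109 + 139))) = √((-6 - 24)*110 + (145 + 2*139*30)) = √(-30*110 + (145 + 8340)) = √(-3300 + 8485) = √5185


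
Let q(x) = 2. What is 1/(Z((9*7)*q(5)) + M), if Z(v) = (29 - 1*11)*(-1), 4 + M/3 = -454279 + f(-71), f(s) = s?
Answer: -1/1363080 ≈ -7.3363e-7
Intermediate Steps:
M = -1363062 (M = -12 + 3*(-454279 - 71) = -12 + 3*(-454350) = -12 - 1363050 = -1363062)
Z(v) = -18 (Z(v) = (29 - 11)*(-1) = 18*(-1) = -18)
1/(Z((9*7)*q(5)) + M) = 1/(-18 - 1363062) = 1/(-1363080) = -1/1363080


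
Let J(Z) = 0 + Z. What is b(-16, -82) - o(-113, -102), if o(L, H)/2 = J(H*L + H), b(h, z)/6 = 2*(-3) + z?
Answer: -23376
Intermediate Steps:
b(h, z) = -36 + 6*z (b(h, z) = 6*(2*(-3) + z) = 6*(-6 + z) = -36 + 6*z)
J(Z) = Z
o(L, H) = 2*H + 2*H*L (o(L, H) = 2*(H*L + H) = 2*(H + H*L) = 2*H + 2*H*L)
b(-16, -82) - o(-113, -102) = (-36 + 6*(-82)) - 2*(-102)*(1 - 113) = (-36 - 492) - 2*(-102)*(-112) = -528 - 1*22848 = -528 - 22848 = -23376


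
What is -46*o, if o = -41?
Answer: 1886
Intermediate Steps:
-46*o = -46*(-41) = 1886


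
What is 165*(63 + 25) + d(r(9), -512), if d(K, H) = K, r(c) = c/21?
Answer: 101643/7 ≈ 14520.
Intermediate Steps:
r(c) = c/21 (r(c) = c*(1/21) = c/21)
165*(63 + 25) + d(r(9), -512) = 165*(63 + 25) + (1/21)*9 = 165*88 + 3/7 = 14520 + 3/7 = 101643/7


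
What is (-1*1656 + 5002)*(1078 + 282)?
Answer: 4550560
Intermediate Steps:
(-1*1656 + 5002)*(1078 + 282) = (-1656 + 5002)*1360 = 3346*1360 = 4550560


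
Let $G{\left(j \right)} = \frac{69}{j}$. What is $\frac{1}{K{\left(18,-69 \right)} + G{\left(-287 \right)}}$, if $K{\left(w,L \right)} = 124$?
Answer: $\frac{287}{35519} \approx 0.0080802$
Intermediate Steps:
$\frac{1}{K{\left(18,-69 \right)} + G{\left(-287 \right)}} = \frac{1}{124 + \frac{69}{-287}} = \frac{1}{124 + 69 \left(- \frac{1}{287}\right)} = \frac{1}{124 - \frac{69}{287}} = \frac{1}{\frac{35519}{287}} = \frac{287}{35519}$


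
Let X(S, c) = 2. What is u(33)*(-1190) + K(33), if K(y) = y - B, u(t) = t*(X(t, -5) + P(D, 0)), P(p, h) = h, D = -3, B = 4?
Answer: -78511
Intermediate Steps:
u(t) = 2*t (u(t) = t*(2 + 0) = t*2 = 2*t)
K(y) = -4 + y (K(y) = y - 1*4 = y - 4 = -4 + y)
u(33)*(-1190) + K(33) = (2*33)*(-1190) + (-4 + 33) = 66*(-1190) + 29 = -78540 + 29 = -78511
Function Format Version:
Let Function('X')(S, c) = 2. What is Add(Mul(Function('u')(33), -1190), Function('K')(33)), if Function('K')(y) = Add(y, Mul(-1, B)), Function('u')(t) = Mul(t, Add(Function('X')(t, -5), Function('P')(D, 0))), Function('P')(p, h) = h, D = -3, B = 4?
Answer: -78511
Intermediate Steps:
Function('u')(t) = Mul(2, t) (Function('u')(t) = Mul(t, Add(2, 0)) = Mul(t, 2) = Mul(2, t))
Function('K')(y) = Add(-4, y) (Function('K')(y) = Add(y, Mul(-1, 4)) = Add(y, -4) = Add(-4, y))
Add(Mul(Function('u')(33), -1190), Function('K')(33)) = Add(Mul(Mul(2, 33), -1190), Add(-4, 33)) = Add(Mul(66, -1190), 29) = Add(-78540, 29) = -78511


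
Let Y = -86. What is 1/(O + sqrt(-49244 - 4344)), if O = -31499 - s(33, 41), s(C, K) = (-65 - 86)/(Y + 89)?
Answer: -141519/4450825004 - 9*I*sqrt(13397)/4450825004 ≈ -3.1796e-5 - 2.3405e-7*I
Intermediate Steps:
s(C, K) = -151/3 (s(C, K) = (-65 - 86)/(-86 + 89) = -151/3)
O = -94346/3 (O = -31499 - 1*(-151/3) = -31499 + 151/3 = -94346/3 ≈ -31449.)
1/(O + sqrt(-49244 - 4344)) = 1/(-94346/3 + sqrt(-49244 - 4344)) = 1/(-94346/3 + sqrt(-53588)) = 1/(-94346/3 + 2*I*sqrt(13397))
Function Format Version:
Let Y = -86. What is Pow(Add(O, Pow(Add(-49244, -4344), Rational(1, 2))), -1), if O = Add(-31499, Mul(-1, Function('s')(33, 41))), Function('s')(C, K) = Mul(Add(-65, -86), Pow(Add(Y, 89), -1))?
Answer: Add(Rational(-141519, 4450825004), Mul(Rational(-9, 4450825004), I, Pow(13397, Rational(1, 2)))) ≈ Add(-3.1796e-5, Mul(-2.3405e-7, I))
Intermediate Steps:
Function('s')(C, K) = Rational(-151, 3) (Function('s')(C, K) = Mul(Add(-65, -86), Pow(Add(-86, 89), -1)) = Mul(-151, Pow(3, -1)) = Mul(-151, Rational(1, 3)) = Rational(-151, 3))
O = Rational(-94346, 3) (O = Add(-31499, Mul(-1, Rational(-151, 3))) = Add(-31499, Rational(151, 3)) = Rational(-94346, 3) ≈ -31449.)
Pow(Add(O, Pow(Add(-49244, -4344), Rational(1, 2))), -1) = Pow(Add(Rational(-94346, 3), Pow(Add(-49244, -4344), Rational(1, 2))), -1) = Pow(Add(Rational(-94346, 3), Pow(-53588, Rational(1, 2))), -1) = Pow(Add(Rational(-94346, 3), Mul(2, I, Pow(13397, Rational(1, 2)))), -1)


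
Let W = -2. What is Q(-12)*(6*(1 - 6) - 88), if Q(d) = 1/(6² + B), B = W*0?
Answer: -59/18 ≈ -3.2778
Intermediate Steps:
B = 0 (B = -2*0 = 0)
Q(d) = 1/36 (Q(d) = 1/(6² + 0) = 1/(36 + 0) = 1/36)
Q(-12)*(6*(1 - 6) - 88) = (6*(1 - 6) - 88)/36 = (6*(-5) - 88)/36 = (-30 - 88)/36 = (1/36)*(-118) = -59/18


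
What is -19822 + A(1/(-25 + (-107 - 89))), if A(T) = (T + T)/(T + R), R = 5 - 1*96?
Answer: -199330031/10056 ≈ -19822.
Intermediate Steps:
R = -91 (R = 5 - 96 = -91)
A(T) = 2*T/(-91 + T) (A(T) = (T + T)/(T - 91) = (2*T)/(-91 + T) = 2*T/(-91 + T))
-19822 + A(1/(-25 + (-107 - 89))) = -19822 + 2/((-25 + (-107 - 89))*(-91 + 1/(-25 + (-107 - 89)))) = -19822 + 2/((-25 - 196)*(-91 + 1/(-25 - 196))) = -19822 + 2/(-221*(-91 + 1/(-221))) = -19822 + 2*(-1/221)/(-91 - 1/221) = -19822 + 2*(-1/221)/(-20112/221) = -19822 + 2*(-1/221)*(-221/20112) = -19822 + 1/10056 = -199330031/10056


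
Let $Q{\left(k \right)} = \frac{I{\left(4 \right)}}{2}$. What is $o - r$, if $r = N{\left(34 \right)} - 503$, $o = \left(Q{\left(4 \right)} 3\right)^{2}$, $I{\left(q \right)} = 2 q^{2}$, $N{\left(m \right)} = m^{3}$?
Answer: $-36497$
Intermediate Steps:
$Q{\left(k \right)} = 16$ ($Q{\left(k \right)} = \frac{2 \cdot 4^{2}}{2} = 2 \cdot 16 \cdot \frac{1}{2} = 32 \cdot \frac{1}{2} = 16$)
$o = 2304$ ($o = \left(16 \cdot 3\right)^{2} = 48^{2} = 2304$)
$r = 38801$ ($r = 34^{3} - 503 = 39304 - 503 = 38801$)
$o - r = 2304 - 38801 = -36497$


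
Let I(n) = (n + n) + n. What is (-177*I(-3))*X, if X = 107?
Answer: 170451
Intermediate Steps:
I(n) = 3*n (I(n) = 2*n + n = 3*n)
(-177*I(-3))*X = -531*(-3)*107 = -177*(-9)*107 = 1593*107 = 170451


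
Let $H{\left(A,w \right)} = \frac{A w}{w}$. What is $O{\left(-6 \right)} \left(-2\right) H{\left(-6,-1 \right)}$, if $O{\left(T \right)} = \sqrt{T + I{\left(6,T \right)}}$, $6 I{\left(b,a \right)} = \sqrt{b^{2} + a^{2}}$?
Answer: $12 \sqrt{-6 + \sqrt{2}} \approx 25.697 i$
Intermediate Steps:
$I{\left(b,a \right)} = \frac{\sqrt{a^{2} + b^{2}}}{6}$ ($I{\left(b,a \right)} = \frac{\sqrt{b^{2} + a^{2}}}{6} = \frac{\sqrt{a^{2} + b^{2}}}{6}$)
$H{\left(A,w \right)} = A$
$O{\left(T \right)} = \sqrt{T + \frac{\sqrt{36 + T^{2}}}{6}}$ ($O{\left(T \right)} = \sqrt{T + \frac{\sqrt{T^{2} + 6^{2}}}{6}} = \sqrt{T + \frac{\sqrt{T^{2} + 36}}{6}} = \sqrt{T + \frac{\sqrt{36 + T^{2}}}{6}}$)
$O{\left(-6 \right)} \left(-2\right) H{\left(-6,-1 \right)} = \frac{\sqrt{6 \sqrt{36 + \left(-6\right)^{2}} + 36 \left(-6\right)}}{6} \left(-2\right) \left(-6\right) = \frac{\sqrt{6 \sqrt{36 + 36} - 216}}{6} \left(-2\right) \left(-6\right) = \frac{\sqrt{6 \sqrt{72} - 216}}{6} \left(-2\right) \left(-6\right) = \frac{\sqrt{6 \cdot 6 \sqrt{2} - 216}}{6} \left(-2\right) \left(-6\right) = \frac{\sqrt{36 \sqrt{2} - 216}}{6} \left(-2\right) \left(-6\right) = \frac{\sqrt{-216 + 36 \sqrt{2}}}{6} \left(-2\right) \left(-6\right) = - \frac{\sqrt{-216 + 36 \sqrt{2}}}{3} \left(-6\right) = 2 \sqrt{-216 + 36 \sqrt{2}}$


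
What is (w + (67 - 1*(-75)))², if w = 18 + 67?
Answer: 51529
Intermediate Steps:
w = 85
(w + (67 - 1*(-75)))² = (85 + (67 - 1*(-75)))² = (85 + (67 + 75))² = (85 + 142)² = 227² = 51529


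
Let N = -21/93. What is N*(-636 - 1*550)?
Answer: 8302/31 ≈ 267.81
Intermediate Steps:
N = -7/31 (N = -21*1/93 = -7/31 ≈ -0.22581)
N*(-636 - 1*550) = -7*(-636 - 1*550)/31 = -7*(-636 - 550)/31 = -7/31*(-1186) = 8302/31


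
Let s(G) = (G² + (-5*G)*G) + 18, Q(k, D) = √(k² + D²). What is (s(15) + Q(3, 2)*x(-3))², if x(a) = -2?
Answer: 777976 + 3528*√13 ≈ 7.9070e+5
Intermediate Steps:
Q(k, D) = √(D² + k²)
s(G) = 18 - 4*G² (s(G) = (G² - 5*G²) + 18 = -4*G² + 18 = 18 - 4*G²)
(s(15) + Q(3, 2)*x(-3))² = ((18 - 4*15²) + √(2² + 3²)*(-2))² = ((18 - 4*225) + √(4 + 9)*(-2))² = ((18 - 900) + √13*(-2))² = (-882 - 2*√13)²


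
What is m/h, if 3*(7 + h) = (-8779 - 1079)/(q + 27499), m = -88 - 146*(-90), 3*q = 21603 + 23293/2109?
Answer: -2865830159036/1557781873 ≈ -1839.7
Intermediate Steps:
q = 45584020/6327 (q = (21603 + 23293/2109)/3 = (⅓)*(45584020/2109) = 45584020/6327 ≈ 7204.7)
m = 13052 (m = -88 + 13140 = 13052)
h = -1557781873/219570193 (h = -7 + ((-8779 - 1079)/(45584020/6327 + 27499))/3 = -7 + (-9858/219570193/6327)/3 = -7 + (-9858*6327/219570193)/3 = -7 + (⅓)*(-62371566/219570193) = -7 - 20790522/219570193 = -1557781873/219570193 ≈ -7.0947)
m/h = 13052/(-1557781873/219570193) = 13052*(-219570193/1557781873) = -2865830159036/1557781873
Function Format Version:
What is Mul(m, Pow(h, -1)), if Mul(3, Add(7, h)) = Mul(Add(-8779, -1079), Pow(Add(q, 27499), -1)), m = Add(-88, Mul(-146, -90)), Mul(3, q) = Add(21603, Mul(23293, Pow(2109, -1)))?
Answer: Rational(-2865830159036, 1557781873) ≈ -1839.7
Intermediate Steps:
q = Rational(45584020, 6327) (q = Mul(Rational(1, 3), Add(21603, Mul(23293, Pow(2109, -1)))) = Mul(Rational(1, 3), Add(21603, Mul(23293, Rational(1, 2109)))) = Mul(Rational(1, 3), Add(21603, Rational(23293, 2109))) = Mul(Rational(1, 3), Rational(45584020, 2109)) = Rational(45584020, 6327) ≈ 7204.7)
m = 13052 (m = Add(-88, 13140) = 13052)
h = Rational(-1557781873, 219570193) (h = Add(-7, Mul(Rational(1, 3), Mul(Add(-8779, -1079), Pow(Add(Rational(45584020, 6327), 27499), -1)))) = Add(-7, Mul(Rational(1, 3), Mul(-9858, Pow(Rational(219570193, 6327), -1)))) = Add(-7, Mul(Rational(1, 3), Mul(-9858, Rational(6327, 219570193)))) = Add(-7, Mul(Rational(1, 3), Rational(-62371566, 219570193))) = Add(-7, Rational(-20790522, 219570193)) = Rational(-1557781873, 219570193) ≈ -7.0947)
Mul(m, Pow(h, -1)) = Mul(13052, Pow(Rational(-1557781873, 219570193), -1)) = Mul(13052, Rational(-219570193, 1557781873)) = Rational(-2865830159036, 1557781873)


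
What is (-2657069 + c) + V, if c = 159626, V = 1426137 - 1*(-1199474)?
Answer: 128168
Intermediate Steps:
V = 2625611 (V = 1426137 + 1199474 = 2625611)
(-2657069 + c) + V = (-2657069 + 159626) + 2625611 = -2497443 + 2625611 = 128168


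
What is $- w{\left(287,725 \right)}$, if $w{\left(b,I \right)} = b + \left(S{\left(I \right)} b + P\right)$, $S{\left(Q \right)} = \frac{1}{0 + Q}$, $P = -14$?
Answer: $- \frac{198212}{725} \approx -273.4$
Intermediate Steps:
$S{\left(Q \right)} = \frac{1}{Q}$
$w{\left(b,I \right)} = -14 + b + \frac{b}{I}$ ($w{\left(b,I \right)} = b - \left(14 - \frac{b}{I}\right) = -14 + b + \frac{b}{I}$)
$- w{\left(287,725 \right)} = - (-14 + 287 + \frac{287}{725}) = \left(-1\right) \frac{198212}{725} = - \frac{198212}{725}$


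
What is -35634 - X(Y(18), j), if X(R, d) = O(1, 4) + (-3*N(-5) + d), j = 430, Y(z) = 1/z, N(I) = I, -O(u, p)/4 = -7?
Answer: -36107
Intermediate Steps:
O(u, p) = 28 (O(u, p) = -4*(-7) = 28)
X(R, d) = 43 + d (X(R, d) = 28 + (-3*(-5) + d) = 28 + (15 + d) = 43 + d)
-35634 - X(Y(18), j) = -35634 - (43 + 430) = -35634 - 1*473 = -35634 - 473 = -36107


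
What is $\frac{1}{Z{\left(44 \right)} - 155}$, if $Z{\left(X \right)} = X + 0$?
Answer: $- \frac{1}{111} \approx -0.009009$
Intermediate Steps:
$Z{\left(X \right)} = X$
$\frac{1}{Z{\left(44 \right)} - 155} = \frac{1}{44 - 155} = \frac{1}{-111} = - \frac{1}{111}$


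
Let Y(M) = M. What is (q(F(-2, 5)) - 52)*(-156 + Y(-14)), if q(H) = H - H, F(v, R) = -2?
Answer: 8840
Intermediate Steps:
q(H) = 0
(q(F(-2, 5)) - 52)*(-156 + Y(-14)) = (0 - 52)*(-156 - 14) = -52*(-170) = 8840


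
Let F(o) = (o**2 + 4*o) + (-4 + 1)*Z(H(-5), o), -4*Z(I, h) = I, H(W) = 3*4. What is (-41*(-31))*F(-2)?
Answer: 6355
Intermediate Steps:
H(W) = 12
Z(I, h) = -I/4
F(o) = 9 + o**2 + 4*o (F(o) = (o**2 + 4*o) + (-4 + 1)*(-1/4*12) = (o**2 + 4*o) - 3*(-3) = (o**2 + 4*o) + 9 = 9 + o**2 + 4*o)
(-41*(-31))*F(-2) = (-41*(-31))*(9 + (-2)**2 + 4*(-2)) = 1271*(9 + 4 - 8) = 1271*5 = 6355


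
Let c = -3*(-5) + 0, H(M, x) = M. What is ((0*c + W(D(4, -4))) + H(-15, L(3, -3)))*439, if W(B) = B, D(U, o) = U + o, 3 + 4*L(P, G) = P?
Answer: -6585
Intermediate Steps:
L(P, G) = -3/4 + P/4
c = 15 (c = 15 + 0 = 15)
((0*c + W(D(4, -4))) + H(-15, L(3, -3)))*439 = ((0*15 + (4 - 4)) - 15)*439 = ((0 + 0) - 15)*439 = (0 - 15)*439 = -15*439 = -6585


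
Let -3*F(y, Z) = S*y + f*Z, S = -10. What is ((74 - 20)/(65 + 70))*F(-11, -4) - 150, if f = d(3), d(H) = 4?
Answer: -2438/15 ≈ -162.53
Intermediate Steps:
f = 4
F(y, Z) = -4*Z/3 + 10*y/3 (F(y, Z) = -(-10*y + 4*Z)/3 = -4*Z/3 + 10*y/3)
((74 - 20)/(65 + 70))*F(-11, -4) - 150 = ((74 - 20)/(65 + 70))*(-4/3*(-4) + (10/3)*(-11)) - 150 = (54/135)*(16/3 - 110/3) - 150 = (54*(1/135))*(-94/3) - 150 = (2/5)*(-94/3) - 150 = -188/15 - 150 = -2438/15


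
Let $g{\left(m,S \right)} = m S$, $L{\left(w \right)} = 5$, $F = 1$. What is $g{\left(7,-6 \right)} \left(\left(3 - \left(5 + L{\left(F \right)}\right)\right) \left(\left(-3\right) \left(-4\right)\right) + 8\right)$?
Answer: $3192$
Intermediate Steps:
$g{\left(m,S \right)} = S m$
$g{\left(7,-6 \right)} \left(\left(3 - \left(5 + L{\left(F \right)}\right)\right) \left(\left(-3\right) \left(-4\right)\right) + 8\right) = \left(-6\right) 7 \left(\left(3 - \left(5 + 5\right)\right) \left(\left(-3\right) \left(-4\right)\right) + 8\right) = - 42 \left(\left(3 - 10\right) 12 + 8\right) = - 42 \left(\left(-7\right) 12 + 8\right) = - 42 \left(-84 + 8\right) = \left(-42\right) \left(-76\right) = 3192$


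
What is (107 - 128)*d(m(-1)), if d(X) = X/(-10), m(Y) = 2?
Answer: 21/5 ≈ 4.2000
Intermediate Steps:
d(X) = -X/10 (d(X) = X*(-⅒) = -X/10)
(107 - 128)*d(m(-1)) = (107 - 128)*(-⅒*2) = -21*(-⅕) = 21/5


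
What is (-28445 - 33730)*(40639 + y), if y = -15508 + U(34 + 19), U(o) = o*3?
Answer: -1572405750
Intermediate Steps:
U(o) = 3*o
y = -15349 (y = -15508 + 3*(34 + 19) = -15508 + 3*53 = -15508 + 159 = -15349)
(-28445 - 33730)*(40639 + y) = (-28445 - 33730)*(40639 - 15349) = -62175*25290 = -1572405750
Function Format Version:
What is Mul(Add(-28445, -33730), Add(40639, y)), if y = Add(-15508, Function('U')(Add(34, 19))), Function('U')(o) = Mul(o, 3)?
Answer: -1572405750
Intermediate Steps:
Function('U')(o) = Mul(3, o)
y = -15349 (y = Add(-15508, Mul(3, Add(34, 19))) = Add(-15508, Mul(3, 53)) = Add(-15508, 159) = -15349)
Mul(Add(-28445, -33730), Add(40639, y)) = Mul(Add(-28445, -33730), Add(40639, -15349)) = Mul(-62175, 25290) = -1572405750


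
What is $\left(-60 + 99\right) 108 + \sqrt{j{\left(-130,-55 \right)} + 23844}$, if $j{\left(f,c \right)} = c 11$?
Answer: $4212 + \sqrt{23239} \approx 4364.4$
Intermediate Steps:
$j{\left(f,c \right)} = 11 c$
$\left(-60 + 99\right) 108 + \sqrt{j{\left(-130,-55 \right)} + 23844} = \left(-60 + 99\right) 108 + \sqrt{11 \left(-55\right) + 23844} = 39 \cdot 108 + \sqrt{-605 + 23844} = 4212 + \sqrt{23239}$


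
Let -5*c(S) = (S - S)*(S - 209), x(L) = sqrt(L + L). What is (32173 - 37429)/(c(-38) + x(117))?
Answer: -876*sqrt(26)/13 ≈ -343.60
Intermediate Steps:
x(L) = sqrt(2)*sqrt(L) (x(L) = sqrt(2*L) = sqrt(2)*sqrt(L))
c(S) = 0 (c(S) = -(S - S)*(S - 209)/5 = -0*(-209 + S) = -1/5*0 = 0)
(32173 - 37429)/(c(-38) + x(117)) = (32173 - 37429)/(0 + sqrt(2)*sqrt(117)) = -5256/(0 + sqrt(2)*(3*sqrt(13))) = -5256/(0 + 3*sqrt(26)) = -5256*sqrt(26)/78 = -876*sqrt(26)/13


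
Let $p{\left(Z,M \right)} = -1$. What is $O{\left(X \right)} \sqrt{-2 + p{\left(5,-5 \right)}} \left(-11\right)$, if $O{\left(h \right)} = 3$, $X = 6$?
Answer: $- 33 i \sqrt{3} \approx - 57.158 i$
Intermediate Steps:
$O{\left(X \right)} \sqrt{-2 + p{\left(5,-5 \right)}} \left(-11\right) = 3 \sqrt{-2 - 1} \left(-11\right) = 3 \sqrt{-3} \left(-11\right) = 3 i \sqrt{3} \left(-11\right) = - 33 i \sqrt{3}$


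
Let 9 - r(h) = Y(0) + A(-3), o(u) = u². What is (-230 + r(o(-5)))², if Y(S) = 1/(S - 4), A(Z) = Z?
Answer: 758641/16 ≈ 47415.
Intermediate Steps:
Y(S) = 1/(-4 + S)
r(h) = 49/4 (r(h) = 9 - (1/(-4 + 0) - 3) = 9 - (1/(-4) - 3) = 9 - (-¼ - 3) = 9 - 1*(-13/4) = 9 + 13/4 = 49/4)
(-230 + r(o(-5)))² = (-230 + 49/4)² = (-871/4)² = 758641/16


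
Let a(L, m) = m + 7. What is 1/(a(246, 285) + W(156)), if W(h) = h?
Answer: 1/448 ≈ 0.0022321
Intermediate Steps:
a(L, m) = 7 + m
1/(a(246, 285) + W(156)) = 1/((7 + 285) + 156) = 1/(292 + 156) = 1/448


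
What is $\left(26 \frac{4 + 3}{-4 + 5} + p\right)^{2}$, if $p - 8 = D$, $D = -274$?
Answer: $7056$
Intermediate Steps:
$p = -266$ ($p = 8 - 274 = -266$)
$\left(26 \frac{4 + 3}{-4 + 5} + p\right)^{2} = \left(26 \frac{4 + 3}{-4 + 5} - 266\right)^{2} = \left(26 \cdot \frac{7}{1} - 266\right)^{2} = \left(26 \cdot 7 \cdot 1 - 266\right)^{2} = \left(26 \cdot 7 - 266\right)^{2} = \left(182 - 266\right)^{2} = \left(-84\right)^{2} = 7056$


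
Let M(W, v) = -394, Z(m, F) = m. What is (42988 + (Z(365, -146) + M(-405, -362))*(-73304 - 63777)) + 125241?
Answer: 4143578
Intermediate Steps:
(42988 + (Z(365, -146) + M(-405, -362))*(-73304 - 63777)) + 125241 = (42988 + (365 - 394)*(-73304 - 63777)) + 125241 = (42988 - 29*(-137081)) + 125241 = (42988 + 3975349) + 125241 = 4018337 + 125241 = 4143578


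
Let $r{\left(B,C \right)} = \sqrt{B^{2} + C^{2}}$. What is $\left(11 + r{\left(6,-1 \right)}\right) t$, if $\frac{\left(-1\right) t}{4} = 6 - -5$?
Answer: $-484 - 44 \sqrt{37} \approx -751.64$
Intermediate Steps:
$t = -44$ ($t = - 4 \left(6 - -5\right) = - 4 \left(6 + 5\right) = \left(-4\right) 11 = -44$)
$\left(11 + r{\left(6,-1 \right)}\right) t = \left(11 + \sqrt{6^{2} + \left(-1\right)^{2}}\right) \left(-44\right) = \left(11 + \sqrt{36 + 1}\right) \left(-44\right) = \left(11 + \sqrt{37}\right) \left(-44\right) = -484 - 44 \sqrt{37}$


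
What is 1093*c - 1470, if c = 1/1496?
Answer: -2198027/1496 ≈ -1469.3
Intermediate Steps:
c = 1/1496 ≈ 0.00066845
1093*c - 1470 = 1093*(1/1496) - 1470 = 1093/1496 - 1470 = -2198027/1496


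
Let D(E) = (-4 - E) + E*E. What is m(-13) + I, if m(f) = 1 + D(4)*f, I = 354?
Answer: 251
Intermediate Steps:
D(E) = -4 + E² - E (D(E) = (-4 - E) + E² = -4 + E² - E)
m(f) = 1 + 8*f (m(f) = 1 + (-4 + 4² - 1*4)*f = 1 + (-4 + 16 - 4)*f = 1 + 8*f)
m(-13) + I = (1 + 8*(-13)) + 354 = (1 - 104) + 354 = -103 + 354 = 251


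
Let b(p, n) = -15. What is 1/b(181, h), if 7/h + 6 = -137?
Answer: -1/15 ≈ -0.066667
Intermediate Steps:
h = -7/143 (h = 7/(-6 - 137) = 7/(-143) = 7*(-1/143) = -7/143 ≈ -0.048951)
1/b(181, h) = 1/(-15) = -1/15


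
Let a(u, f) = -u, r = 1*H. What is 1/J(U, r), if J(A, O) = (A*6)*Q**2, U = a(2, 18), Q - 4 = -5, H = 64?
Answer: -1/12 ≈ -0.083333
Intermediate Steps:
Q = -1 (Q = 4 - 5 = -1)
r = 64 (r = 1*64 = 64)
U = -2 (U = -1*2 = -2)
J(A, O) = 6*A (J(A, O) = (A*6)*(-1)**2 = (6*A)*1 = 6*A)
1/J(U, r) = 1/(6*(-2)) = 1/(-12) = -1/12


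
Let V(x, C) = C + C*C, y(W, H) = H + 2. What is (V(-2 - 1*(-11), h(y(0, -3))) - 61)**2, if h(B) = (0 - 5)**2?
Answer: 346921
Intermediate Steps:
y(W, H) = 2 + H
h(B) = 25 (h(B) = (-5)**2 = 25)
V(x, C) = C + C**2
(V(-2 - 1*(-11), h(y(0, -3))) - 61)**2 = (25*(1 + 25) - 61)**2 = (25*26 - 61)**2 = (650 - 61)**2 = 589**2 = 346921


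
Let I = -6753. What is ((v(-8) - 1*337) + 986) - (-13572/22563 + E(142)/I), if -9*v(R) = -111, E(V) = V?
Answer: 11206761406/16929771 ≈ 661.96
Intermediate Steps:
v(R) = 37/3 (v(R) = -⅑*(-111) = 37/3)
((v(-8) - 1*337) + 986) - (-13572/22563 + E(142)/I) = ((37/3 - 1*337) + 986) - (-13572/22563 + 142/(-6753)) = ((37/3 - 337) + 986) - (-13572*1/22563 + 142*(-1/6753)) = (-974/3 + 986) - (-1508/2507 - 142/6753) = 1984/3 - 1*(-10539518/16929771) = 1984/3 + 10539518/16929771 = 11206761406/16929771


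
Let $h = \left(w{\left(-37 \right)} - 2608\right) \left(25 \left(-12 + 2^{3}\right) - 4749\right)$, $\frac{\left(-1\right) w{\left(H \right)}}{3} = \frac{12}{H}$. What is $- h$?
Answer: $- \frac{467734540}{37} \approx -1.2641 \cdot 10^{7}$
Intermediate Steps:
$w{\left(H \right)} = - \frac{36}{H}$ ($w{\left(H \right)} = - 3 \frac{12}{H} = - \frac{36}{H}$)
$h = \frac{467734540}{37}$ ($h = \left(- \frac{36}{-37} - 2608\right) \left(25 \left(-12 + 2^{3}\right) - 4749\right) = \left(\left(-36\right) \left(- \frac{1}{37}\right) - 2608\right) \left(25 \left(-12 + 8\right) - 4749\right) = \left(\frac{36}{37} - 2608\right) \left(25 \left(-4\right) - 4749\right) = - \frac{96460 \left(-100 - 4749\right)}{37} = \left(- \frac{96460}{37}\right) \left(-4849\right) = \frac{467734540}{37} \approx 1.2641 \cdot 10^{7}$)
$- h = \left(-1\right) \frac{467734540}{37} = - \frac{467734540}{37}$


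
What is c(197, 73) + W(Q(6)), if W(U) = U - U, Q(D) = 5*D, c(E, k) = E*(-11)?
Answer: -2167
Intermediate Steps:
c(E, k) = -11*E
W(U) = 0
c(197, 73) + W(Q(6)) = -11*197 + 0 = -2167 + 0 = -2167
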